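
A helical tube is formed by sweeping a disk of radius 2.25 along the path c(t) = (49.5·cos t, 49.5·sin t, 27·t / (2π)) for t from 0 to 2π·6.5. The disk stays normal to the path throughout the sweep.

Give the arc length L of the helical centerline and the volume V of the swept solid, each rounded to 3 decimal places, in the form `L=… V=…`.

2πR = 2π·49.5 = 311.017673
per-turn = √(311.017673² + 27²) = √(96731.9927 + 729) = √97460.9927 = 312.187432
L = 6.5 × 312.187432 = 2029.218308
V = π·2.25² × L = 15.904313 × 2029.218308 = 32273.322734

L=2029.218 V=32273.323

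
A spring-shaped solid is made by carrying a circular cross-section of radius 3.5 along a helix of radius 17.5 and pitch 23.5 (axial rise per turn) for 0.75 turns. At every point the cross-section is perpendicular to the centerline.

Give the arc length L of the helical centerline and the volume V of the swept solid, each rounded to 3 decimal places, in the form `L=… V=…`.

2πR = 2π·17.5 = 109.955743
per-turn = √(109.955743² + 23.5²) = √(12090.2654 + 552.25) = √12642.5154 = 112.438941
L = 0.75 × 112.438941 = 84.329206
V = π·3.5² × L = 38.484510 × 84.329206 = 3245.368155

L=84.329 V=3245.368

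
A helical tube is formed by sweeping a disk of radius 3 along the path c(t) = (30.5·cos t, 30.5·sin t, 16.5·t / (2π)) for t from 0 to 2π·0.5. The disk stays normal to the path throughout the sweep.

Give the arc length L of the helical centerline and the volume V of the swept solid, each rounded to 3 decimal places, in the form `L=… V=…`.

2πR = 2π·30.5 = 191.637152
per-turn = √(191.637152² + 16.5²) = √(36724.7980 + 272.25) = √36997.0480 = 192.346167
L = 0.5 × 192.346167 = 96.173084
V = π·3² × L = 28.274334 × 96.173084 = 2719.229874

L=96.173 V=2719.230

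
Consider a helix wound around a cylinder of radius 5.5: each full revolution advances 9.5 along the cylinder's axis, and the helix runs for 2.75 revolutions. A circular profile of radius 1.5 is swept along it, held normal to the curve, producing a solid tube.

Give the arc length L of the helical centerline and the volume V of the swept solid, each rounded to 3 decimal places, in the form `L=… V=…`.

2πR = 2π·5.5 = 34.557519
per-turn = √(34.557519² + 9.5²) = √(1194.2221 + 90.25) = √1284.4721 = 35.839533
L = 2.75 × 35.839533 = 98.558716
V = π·1.5² × L = 7.068583 × 98.558716 = 696.670511

L=98.559 V=696.671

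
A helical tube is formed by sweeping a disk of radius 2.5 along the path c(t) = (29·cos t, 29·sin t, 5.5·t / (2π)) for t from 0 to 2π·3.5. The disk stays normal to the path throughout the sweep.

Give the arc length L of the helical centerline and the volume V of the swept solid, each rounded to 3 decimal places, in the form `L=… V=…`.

2πR = 2π·29 = 182.212374
per-turn = √(182.212374² + 5.5²) = √(33201.3492 + 30.25) = √33231.5992 = 182.295363
L = 3.5 × 182.295363 = 638.033769
V = π·2.5² × L = 19.634954 × 638.033769 = 12527.763757

L=638.034 V=12527.764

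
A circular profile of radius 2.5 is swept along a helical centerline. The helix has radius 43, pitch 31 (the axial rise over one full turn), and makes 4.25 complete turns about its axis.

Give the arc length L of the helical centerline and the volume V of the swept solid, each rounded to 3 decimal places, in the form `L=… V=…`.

2πR = 2π·43 = 270.176968
per-turn = √(270.176968² + 31²) = √(72995.5942 + 961) = √73956.5942 = 271.949617
L = 4.25 × 271.949617 = 1155.785872
V = π·2.5² × L = 19.634954 × 1155.785872 = 22693.802528

L=1155.786 V=22693.803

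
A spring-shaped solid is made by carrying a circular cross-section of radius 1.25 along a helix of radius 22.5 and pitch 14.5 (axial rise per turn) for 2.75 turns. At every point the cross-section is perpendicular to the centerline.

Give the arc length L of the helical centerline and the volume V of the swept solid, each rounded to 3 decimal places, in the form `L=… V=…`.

2πR = 2π·22.5 = 141.371669
per-turn = √(141.371669² + 14.5²) = √(19985.9489 + 210.25) = √20196.1989 = 142.113331
L = 2.75 × 142.113331 = 390.811661
V = π·1.25² × L = 4.908739 × 390.811661 = 1918.392254

L=390.812 V=1918.392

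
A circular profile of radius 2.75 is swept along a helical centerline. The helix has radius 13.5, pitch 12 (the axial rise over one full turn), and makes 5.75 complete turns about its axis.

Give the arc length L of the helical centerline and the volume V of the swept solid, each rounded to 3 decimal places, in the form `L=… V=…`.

2πR = 2π·13.5 = 84.823002
per-turn = √(84.823002² + 12²) = √(7194.9416 + 144) = √7338.9416 = 85.667623
L = 5.75 × 85.667623 = 492.588832
V = π·2.75² × L = 23.758294 × 492.588832 = 11703.070498

L=492.589 V=11703.070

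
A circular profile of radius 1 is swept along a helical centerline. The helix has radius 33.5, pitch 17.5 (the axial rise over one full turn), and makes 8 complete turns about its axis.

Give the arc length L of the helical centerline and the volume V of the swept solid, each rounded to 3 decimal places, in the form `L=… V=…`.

2πR = 2π·33.5 = 210.486708
per-turn = √(210.486708² + 17.5²) = √(44304.6542 + 306.25) = √44610.9042 = 211.212936
L = 8 × 211.212936 = 1689.703485
V = π·1² × L = 3.141593 × 1689.703485 = 5308.360054

L=1689.703 V=5308.360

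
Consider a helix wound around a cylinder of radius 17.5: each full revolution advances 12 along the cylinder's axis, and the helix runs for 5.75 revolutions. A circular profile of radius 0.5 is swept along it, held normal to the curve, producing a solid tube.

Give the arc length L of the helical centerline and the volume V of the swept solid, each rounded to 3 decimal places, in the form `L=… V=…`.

2πR = 2π·17.5 = 109.955743
per-turn = √(109.955743² + 12²) = √(12090.2654 + 144) = √12234.2654 = 110.608614
L = 5.75 × 110.608614 = 635.999528
V = π·0.5² × L = 0.785398 × 635.999528 = 499.512861

L=636.000 V=499.513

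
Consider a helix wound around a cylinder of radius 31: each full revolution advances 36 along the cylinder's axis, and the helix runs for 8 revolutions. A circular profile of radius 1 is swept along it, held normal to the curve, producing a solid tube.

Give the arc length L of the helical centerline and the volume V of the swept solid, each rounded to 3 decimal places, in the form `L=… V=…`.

L=1584.621 V=4978.235

2πR = 2π·31 = 194.778745
per-turn = √(194.778745² + 36²) = √(37938.7593 + 1296) = √39234.7593 = 198.077660
L = 8 × 198.077660 = 1584.621279
V = π·1² × L = 3.141593 × 1584.621279 = 4978.234567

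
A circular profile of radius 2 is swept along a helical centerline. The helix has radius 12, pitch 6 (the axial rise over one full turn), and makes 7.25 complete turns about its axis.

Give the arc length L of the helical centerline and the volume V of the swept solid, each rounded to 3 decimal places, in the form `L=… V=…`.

L=548.365 V=6890.960

2πR = 2π·12 = 75.398224
per-turn = √(75.398224² + 6²) = √(5684.8921 + 36) = √5720.8921 = 75.636579
L = 7.25 × 75.636579 = 548.365200
V = π·2² × L = 12.566371 × 548.365200 = 6890.960338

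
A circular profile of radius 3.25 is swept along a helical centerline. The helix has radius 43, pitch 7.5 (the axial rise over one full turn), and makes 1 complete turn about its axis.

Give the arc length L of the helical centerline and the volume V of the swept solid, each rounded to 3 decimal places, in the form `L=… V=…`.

2πR = 2π·43 = 270.176968
per-turn = √(270.176968² + 7.5²) = √(72995.5942 + 56.25) = √73051.8442 = 270.281047
L = 1 × 270.281047 = 270.281047
V = π·3.25² × L = 33.183072 × 270.281047 = 8968.755539

L=270.281 V=8968.756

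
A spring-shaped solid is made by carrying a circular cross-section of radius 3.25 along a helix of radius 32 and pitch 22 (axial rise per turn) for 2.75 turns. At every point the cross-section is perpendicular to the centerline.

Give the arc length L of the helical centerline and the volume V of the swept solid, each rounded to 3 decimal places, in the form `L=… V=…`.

L=556.220 V=18457.101

2πR = 2π·32 = 201.061930
per-turn = √(201.061930² + 22²) = √(40425.8996 + 484) = √40909.8996 = 202.261958
L = 2.75 × 202.261958 = 556.220384
V = π·3.25² × L = 33.183072 × 556.220384 = 18457.101285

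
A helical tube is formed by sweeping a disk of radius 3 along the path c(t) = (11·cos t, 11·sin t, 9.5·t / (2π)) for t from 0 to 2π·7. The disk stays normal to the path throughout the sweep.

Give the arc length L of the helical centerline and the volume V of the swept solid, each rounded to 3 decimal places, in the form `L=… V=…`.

L=488.354 V=13807.889

2πR = 2π·11 = 69.115038
per-turn = √(69.115038² + 9.5²) = √(4776.8885 + 90.25) = √4867.1385 = 69.764880
L = 7 × 69.764880 = 488.354162
V = π·3² × L = 28.274334 × 488.354162 = 13807.888642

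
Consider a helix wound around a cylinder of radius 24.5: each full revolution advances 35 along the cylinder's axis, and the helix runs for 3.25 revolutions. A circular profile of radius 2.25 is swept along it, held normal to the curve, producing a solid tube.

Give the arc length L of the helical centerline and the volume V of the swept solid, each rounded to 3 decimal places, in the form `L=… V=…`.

2πR = 2π·24.5 = 153.938040
per-turn = √(153.938040² + 35²) = √(23696.9202 + 1225) = √24921.9202 = 157.866780
L = 3.25 × 157.866780 = 513.067034
V = π·2.25² × L = 15.904313 × 513.067034 = 8159.978607

L=513.067 V=8159.979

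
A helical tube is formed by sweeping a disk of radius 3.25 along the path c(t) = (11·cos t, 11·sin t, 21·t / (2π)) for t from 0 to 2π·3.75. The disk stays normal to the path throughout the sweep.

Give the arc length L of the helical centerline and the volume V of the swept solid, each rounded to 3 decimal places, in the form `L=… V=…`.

L=270.881 V=8988.666

2πR = 2π·11 = 69.115038
per-turn = √(69.115038² + 21²) = √(4776.8885 + 441) = √5217.8885 = 72.234954
L = 3.75 × 72.234954 = 270.881076
V = π·3.25² × L = 33.183072 × 270.881076 = 8988.666365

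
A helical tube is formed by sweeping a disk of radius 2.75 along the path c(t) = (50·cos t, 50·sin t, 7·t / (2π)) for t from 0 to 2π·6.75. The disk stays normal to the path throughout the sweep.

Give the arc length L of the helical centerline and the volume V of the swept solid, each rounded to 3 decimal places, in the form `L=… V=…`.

L=2121.101 V=50393.751

2πR = 2π·50 = 314.159265
per-turn = √(314.159265² + 7²) = √(98696.0440 + 49) = √98745.0440 = 314.237242
L = 6.75 × 314.237242 = 2121.101381
V = π·2.75² × L = 23.758294 × 2121.101381 = 50393.751149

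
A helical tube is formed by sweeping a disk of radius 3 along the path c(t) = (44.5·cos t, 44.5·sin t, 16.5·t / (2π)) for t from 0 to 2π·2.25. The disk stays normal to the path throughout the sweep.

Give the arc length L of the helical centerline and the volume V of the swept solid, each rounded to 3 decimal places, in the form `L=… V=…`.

2πR = 2π·44.5 = 279.601746
per-turn = √(279.601746² + 16.5²) = √(78177.1365 + 272.25) = √78449.3865 = 280.088176
L = 2.25 × 280.088176 = 630.198397
V = π·3² × L = 28.274334 × 630.198397 = 17818.439875

L=630.198 V=17818.440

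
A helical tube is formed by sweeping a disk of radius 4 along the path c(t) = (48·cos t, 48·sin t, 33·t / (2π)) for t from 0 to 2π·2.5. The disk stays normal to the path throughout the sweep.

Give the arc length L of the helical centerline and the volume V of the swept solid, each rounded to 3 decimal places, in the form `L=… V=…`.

2πR = 2π·48 = 301.592895
per-turn = √(301.592895² + 33²) = √(90958.2742 + 1089) = √92047.2742 = 303.392937
L = 2.5 × 303.392937 = 758.482342
V = π·4² × L = 50.265482 × 758.482342 = 38125.480869

L=758.482 V=38125.481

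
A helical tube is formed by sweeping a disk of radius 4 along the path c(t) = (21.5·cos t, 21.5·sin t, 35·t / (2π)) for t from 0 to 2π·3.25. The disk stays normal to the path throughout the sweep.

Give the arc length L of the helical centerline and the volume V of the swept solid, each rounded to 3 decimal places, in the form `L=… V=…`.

2πR = 2π·21.5 = 135.088484
per-turn = √(135.088484² + 35²) = √(18248.8985 + 1225) = √19473.8985 = 139.548911
L = 3.25 × 139.548911 = 453.533960
V = π·4² × L = 50.265482 × 453.533960 = 22797.103334

L=453.534 V=22797.103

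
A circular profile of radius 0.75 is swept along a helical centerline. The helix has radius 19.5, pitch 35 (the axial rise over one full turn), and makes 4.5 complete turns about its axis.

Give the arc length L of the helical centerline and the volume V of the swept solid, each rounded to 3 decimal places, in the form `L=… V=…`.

2πR = 2π·19.5 = 122.522113
per-turn = √(122.522113² + 35²) = √(15011.6683 + 1225) = √16236.6683 = 127.423186
L = 4.5 × 127.423186 = 573.404336
V = π·0.75² × L = 1.767146 × 573.404336 = 1013.289103

L=573.404 V=1013.289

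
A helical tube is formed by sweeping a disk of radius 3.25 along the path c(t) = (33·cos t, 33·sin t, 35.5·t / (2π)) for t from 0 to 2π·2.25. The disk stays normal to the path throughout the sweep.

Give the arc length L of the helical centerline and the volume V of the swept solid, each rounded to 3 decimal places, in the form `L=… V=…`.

2πR = 2π·33 = 207.345115
per-turn = √(207.345115² + 35.5²) = √(42991.9968 + 1260.25) = √44252.2468 = 210.362180
L = 2.25 × 210.362180 = 473.314905
V = π·3.25² × L = 33.183072 × 473.314905 = 15706.042762

L=473.315 V=15706.043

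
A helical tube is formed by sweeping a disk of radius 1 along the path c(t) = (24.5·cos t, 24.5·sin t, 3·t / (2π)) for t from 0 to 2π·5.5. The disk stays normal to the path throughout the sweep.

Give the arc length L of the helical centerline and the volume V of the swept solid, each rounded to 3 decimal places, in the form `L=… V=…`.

2πR = 2π·24.5 = 153.938040
per-turn = √(153.938040² + 3²) = √(23696.9202 + 9) = √23705.9202 = 153.967270
L = 5.5 × 153.967270 = 846.819984
V = π·1² × L = 3.141593 × 846.819984 = 2660.363440

L=846.820 V=2660.363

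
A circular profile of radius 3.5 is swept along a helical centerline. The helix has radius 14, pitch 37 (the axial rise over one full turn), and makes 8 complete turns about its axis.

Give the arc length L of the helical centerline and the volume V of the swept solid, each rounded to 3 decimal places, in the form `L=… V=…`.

L=763.435 V=29380.429

2πR = 2π·14 = 87.964594
per-turn = √(87.964594² + 37²) = √(7737.7699 + 1369) = √9106.7699 = 95.429397
L = 8 × 95.429397 = 763.435178
V = π·3.5² × L = 38.484510 × 763.435178 = 29380.428732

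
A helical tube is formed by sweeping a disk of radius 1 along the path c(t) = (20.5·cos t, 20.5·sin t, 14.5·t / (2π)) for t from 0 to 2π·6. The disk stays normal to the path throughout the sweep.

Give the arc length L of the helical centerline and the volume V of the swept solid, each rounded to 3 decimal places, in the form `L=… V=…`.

2πR = 2π·20.5 = 128.805299
per-turn = √(128.805299² + 14.5²) = √(16590.8050 + 210.25) = √16801.0550 = 129.618884
L = 6 × 129.618884 = 777.713302
V = π·1² × L = 3.141593 × 777.713302 = 2443.258396

L=777.713 V=2443.258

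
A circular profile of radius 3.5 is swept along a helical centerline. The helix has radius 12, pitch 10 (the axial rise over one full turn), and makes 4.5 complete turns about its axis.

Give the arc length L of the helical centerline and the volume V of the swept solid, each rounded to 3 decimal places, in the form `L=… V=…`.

2πR = 2π·12 = 75.398224
per-turn = √(75.398224² + 10²) = √(5684.8921 + 100) = √5784.8921 = 76.058478
L = 4.5 × 76.058478 = 342.263153
V = π·3.5² × L = 38.484510 × 342.263153 = 13171.829727

L=342.263 V=13171.830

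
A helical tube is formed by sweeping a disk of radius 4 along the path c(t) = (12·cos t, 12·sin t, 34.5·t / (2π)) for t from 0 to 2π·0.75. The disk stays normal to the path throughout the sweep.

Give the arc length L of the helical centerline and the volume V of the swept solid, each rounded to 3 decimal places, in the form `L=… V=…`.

L=62.187 V=3125.878

2πR = 2π·12 = 75.398224
per-turn = √(75.398224² + 34.5²) = √(5684.8921 + 1190.25) = √6875.1421 = 82.916477
L = 0.75 × 82.916477 = 62.187358
V = π·4² × L = 50.265482 × 62.187358 = 3125.877535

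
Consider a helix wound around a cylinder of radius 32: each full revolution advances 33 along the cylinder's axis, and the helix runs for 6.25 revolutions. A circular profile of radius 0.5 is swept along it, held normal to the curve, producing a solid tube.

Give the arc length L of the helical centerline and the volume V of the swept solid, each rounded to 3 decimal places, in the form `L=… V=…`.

L=1273.450 V=1000.166

2πR = 2π·32 = 201.061930
per-turn = √(201.061930² + 33²) = √(40425.8996 + 1089) = √41514.8996 = 203.752054
L = 6.25 × 203.752054 = 1273.450339
V = π·0.5² × L = 0.785398 × 1273.450339 = 1000.165558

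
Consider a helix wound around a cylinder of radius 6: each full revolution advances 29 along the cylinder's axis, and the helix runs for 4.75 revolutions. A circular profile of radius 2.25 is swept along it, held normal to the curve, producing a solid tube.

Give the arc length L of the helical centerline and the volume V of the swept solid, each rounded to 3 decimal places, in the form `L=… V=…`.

2πR = 2π·6 = 37.699112
per-turn = √(37.699112² + 29²) = √(1421.2230 + 841) = √2262.2230 = 47.562832
L = 4.75 × 47.562832 = 225.923454
V = π·2.25² × L = 15.904313 × 225.923454 = 3593.157288

L=225.923 V=3593.157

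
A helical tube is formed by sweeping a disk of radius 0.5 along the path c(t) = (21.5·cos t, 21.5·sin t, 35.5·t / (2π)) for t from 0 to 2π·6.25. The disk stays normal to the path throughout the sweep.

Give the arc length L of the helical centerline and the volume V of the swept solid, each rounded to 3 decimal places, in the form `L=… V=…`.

2πR = 2π·21.5 = 135.088484
per-turn = √(135.088484² + 35.5²) = √(18248.8985 + 1260.25) = √19509.1485 = 139.675154
L = 6.25 × 139.675154 = 872.969710
V = π·0.5² × L = 0.785398 × 872.969710 = 685.628807

L=872.970 V=685.629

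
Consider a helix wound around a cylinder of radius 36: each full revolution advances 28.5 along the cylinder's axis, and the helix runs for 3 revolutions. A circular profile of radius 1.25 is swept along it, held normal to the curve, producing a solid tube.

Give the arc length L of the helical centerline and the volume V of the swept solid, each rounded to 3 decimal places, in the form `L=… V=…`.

2πR = 2π·36 = 226.194671
per-turn = √(226.194671² + 28.5²) = √(51164.0292 + 812.25) = √51976.2792 = 227.983068
L = 3 × 227.983068 = 683.949203
V = π·1.25² × L = 4.908739 × 683.949203 = 3357.327802

L=683.949 V=3357.328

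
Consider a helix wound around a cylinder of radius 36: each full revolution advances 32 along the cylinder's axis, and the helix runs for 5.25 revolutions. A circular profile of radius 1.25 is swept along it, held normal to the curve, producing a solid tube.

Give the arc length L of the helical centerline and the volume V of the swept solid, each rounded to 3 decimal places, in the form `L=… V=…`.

L=1199.347 V=5887.279

2πR = 2π·36 = 226.194671
per-turn = √(226.194671² + 32²) = √(51164.0292 + 1024) = √52188.0292 = 228.446994
L = 5.25 × 228.446994 = 1199.346720
V = π·1.25² × L = 4.908739 × 1199.346720 = 5887.279446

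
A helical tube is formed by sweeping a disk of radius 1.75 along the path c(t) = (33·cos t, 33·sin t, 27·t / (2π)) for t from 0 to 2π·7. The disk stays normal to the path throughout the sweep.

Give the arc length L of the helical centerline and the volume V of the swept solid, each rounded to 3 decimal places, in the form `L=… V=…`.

L=1463.670 V=14082.152

2πR = 2π·33 = 207.345115
per-turn = √(207.345115² + 27²) = √(42991.9968 + 729) = √43720.9968 = 209.095664
L = 7 × 209.095664 = 1463.669649
V = π·1.75² × L = 9.621128 × 1463.669649 = 14082.152315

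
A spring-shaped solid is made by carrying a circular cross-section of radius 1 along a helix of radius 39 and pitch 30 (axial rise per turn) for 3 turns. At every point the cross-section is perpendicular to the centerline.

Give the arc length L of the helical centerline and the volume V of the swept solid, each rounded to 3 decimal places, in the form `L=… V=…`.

2πR = 2π·39 = 245.044227
per-turn = √(245.044227² + 30²) = √(60046.6732 + 900) = √60946.6732 = 246.873800
L = 3 × 246.873800 = 740.621400
V = π·1² × L = 3.141593 × 740.621400 = 2326.730750

L=740.621 V=2326.731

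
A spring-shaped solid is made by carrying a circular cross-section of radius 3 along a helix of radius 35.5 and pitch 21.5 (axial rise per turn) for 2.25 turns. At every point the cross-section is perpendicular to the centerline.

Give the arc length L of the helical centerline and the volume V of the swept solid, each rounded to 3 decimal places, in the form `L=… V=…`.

2πR = 2π·35.5 = 223.053078
per-turn = √(223.053078² + 21.5²) = √(49752.6758 + 462.25) = √50214.9258 = 224.086871
L = 2.25 × 224.086871 = 504.195460
V = π·3² × L = 28.274334 × 504.195460 = 14255.790775

L=504.195 V=14255.791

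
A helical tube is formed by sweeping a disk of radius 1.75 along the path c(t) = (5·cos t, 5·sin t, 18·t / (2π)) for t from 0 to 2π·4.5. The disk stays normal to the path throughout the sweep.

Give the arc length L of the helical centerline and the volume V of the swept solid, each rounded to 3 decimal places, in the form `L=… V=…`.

L=162.932 V=1567.593

2πR = 2π·5 = 31.415927
per-turn = √(31.415927² + 18²) = √(986.9604 + 324) = √1310.9604 = 36.207188
L = 4.5 × 36.207188 = 162.932345
V = π·1.75² × L = 9.621128 × 162.932345 = 1567.592861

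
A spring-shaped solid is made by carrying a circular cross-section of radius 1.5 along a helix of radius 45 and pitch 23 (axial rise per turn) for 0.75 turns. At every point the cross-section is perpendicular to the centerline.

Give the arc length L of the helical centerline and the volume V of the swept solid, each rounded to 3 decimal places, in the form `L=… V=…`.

2πR = 2π·45 = 282.743339
per-turn = √(282.743339² + 23²) = √(79943.7956 + 529) = √80472.7956 = 283.677274
L = 0.75 × 283.677274 = 212.757955
V = π·1.5² × L = 7.068583 × 212.757955 = 1503.897366

L=212.758 V=1503.897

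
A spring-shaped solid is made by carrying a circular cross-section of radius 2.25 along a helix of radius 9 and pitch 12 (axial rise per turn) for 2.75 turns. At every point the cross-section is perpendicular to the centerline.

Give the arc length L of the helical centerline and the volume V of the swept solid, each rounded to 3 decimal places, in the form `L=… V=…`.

2πR = 2π·9 = 56.548668
per-turn = √(56.548668² + 12²) = √(3197.7518 + 144) = √3341.7518 = 57.807887
L = 2.75 × 57.807887 = 158.971690
V = π·2.25² × L = 15.904313 × 158.971690 = 2528.335484

L=158.972 V=2528.335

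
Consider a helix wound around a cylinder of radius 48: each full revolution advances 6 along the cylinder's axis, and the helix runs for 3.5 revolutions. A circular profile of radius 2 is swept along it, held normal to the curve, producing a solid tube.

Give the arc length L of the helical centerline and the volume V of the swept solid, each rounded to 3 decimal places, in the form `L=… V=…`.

2πR = 2π·48 = 301.592895
per-turn = √(301.592895² + 6²) = √(90958.2742 + 36) = √90994.2742 = 301.652572
L = 3.5 × 301.652572 = 1055.784002
V = π·2² × L = 12.566371 × 1055.784002 = 13267.373055

L=1055.784 V=13267.373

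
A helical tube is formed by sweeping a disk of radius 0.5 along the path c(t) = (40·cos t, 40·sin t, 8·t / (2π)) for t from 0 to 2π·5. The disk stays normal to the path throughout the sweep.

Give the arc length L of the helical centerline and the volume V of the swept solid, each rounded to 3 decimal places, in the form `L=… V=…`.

L=1257.274 V=987.460

2πR = 2π·40 = 251.327412
per-turn = √(251.327412² + 8²) = √(63165.4682 + 64) = √63229.4682 = 251.454704
L = 5 × 251.454704 = 1257.273520
V = π·0.5² × L = 0.785398 × 1257.273520 = 987.460314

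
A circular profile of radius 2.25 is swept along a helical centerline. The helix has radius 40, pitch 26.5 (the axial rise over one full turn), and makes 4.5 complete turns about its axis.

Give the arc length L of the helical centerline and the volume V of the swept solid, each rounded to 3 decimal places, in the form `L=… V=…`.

2πR = 2π·40 = 251.327412
per-turn = √(251.327412² + 26.5²) = √(63165.4682 + 702.25) = √63867.7182 = 252.720633
L = 4.5 × 252.720633 = 1137.242847
V = π·2.25² × L = 15.904313 × 1137.242847 = 18087.065977

L=1137.243 V=18087.066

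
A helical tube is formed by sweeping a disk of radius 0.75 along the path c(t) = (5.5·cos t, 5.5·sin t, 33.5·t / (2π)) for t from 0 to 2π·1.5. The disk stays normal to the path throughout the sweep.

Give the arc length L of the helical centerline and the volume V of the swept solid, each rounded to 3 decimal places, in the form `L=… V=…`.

L=72.195 V=127.578

2πR = 2π·5.5 = 34.557519
per-turn = √(34.557519² + 33.5²) = √(1194.2221 + 1122.25) = √2316.4721 = 48.129743
L = 1.5 × 48.129743 = 72.194614
V = π·0.75² × L = 1.767146 × 72.194614 = 127.578414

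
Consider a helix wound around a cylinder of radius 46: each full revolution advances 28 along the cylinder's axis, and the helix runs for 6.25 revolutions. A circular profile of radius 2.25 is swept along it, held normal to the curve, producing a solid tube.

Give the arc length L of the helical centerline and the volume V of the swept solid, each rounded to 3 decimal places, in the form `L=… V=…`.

2πR = 2π·46 = 289.026524
per-turn = √(289.026524² + 28²) = √(83536.3317 + 784) = √84320.3317 = 290.379634
L = 6.25 × 290.379634 = 1814.872710
V = π·2.25² × L = 15.904313 × 1814.872710 = 28864.303295

L=1814.873 V=28864.303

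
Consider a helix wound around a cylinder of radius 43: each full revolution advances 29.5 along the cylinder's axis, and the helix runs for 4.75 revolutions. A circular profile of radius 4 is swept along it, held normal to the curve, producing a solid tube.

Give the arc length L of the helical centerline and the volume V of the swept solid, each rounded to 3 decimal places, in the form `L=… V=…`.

2πR = 2π·43 = 270.176968
per-turn = √(270.176968² + 29.5²) = √(72995.5942 + 870.25) = √73865.8442 = 271.782715
L = 4.75 × 271.782715 = 1290.967896
V = π·4² × L = 50.265482 × 1290.967896 = 64891.124132

L=1290.968 V=64891.124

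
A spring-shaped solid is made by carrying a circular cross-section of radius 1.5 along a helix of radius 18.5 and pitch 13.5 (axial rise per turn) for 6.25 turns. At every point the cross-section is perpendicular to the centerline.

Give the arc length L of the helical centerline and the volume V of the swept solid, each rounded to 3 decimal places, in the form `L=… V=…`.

2πR = 2π·18.5 = 116.238928
per-turn = √(116.238928² + 13.5²) = √(13511.4884 + 182.25) = √13693.7384 = 117.020248
L = 6.25 × 117.020248 = 731.376550
V = π·1.5² × L = 7.068583 × 731.376550 = 5169.796189

L=731.377 V=5169.796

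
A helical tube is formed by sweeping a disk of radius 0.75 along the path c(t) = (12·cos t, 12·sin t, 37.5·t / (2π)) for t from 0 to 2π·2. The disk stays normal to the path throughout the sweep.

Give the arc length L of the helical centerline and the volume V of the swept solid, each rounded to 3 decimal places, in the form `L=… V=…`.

2πR = 2π·12 = 75.398224
per-turn = √(75.398224² + 37.5²) = √(5684.8921 + 1406.25) = √7091.1421 = 84.208920
L = 2 × 84.208920 = 168.417839
V = π·0.75² × L = 1.767146 × 168.417839 = 297.618888

L=168.418 V=297.619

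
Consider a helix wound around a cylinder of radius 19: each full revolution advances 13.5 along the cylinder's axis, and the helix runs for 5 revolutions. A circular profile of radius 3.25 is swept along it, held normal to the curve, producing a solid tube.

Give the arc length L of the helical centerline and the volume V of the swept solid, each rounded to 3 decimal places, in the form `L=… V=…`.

L=600.707 V=19933.306

2πR = 2π·19 = 119.380521
per-turn = √(119.380521² + 13.5²) = √(14251.7088 + 182.25) = √14433.9588 = 120.141411
L = 5 × 120.141411 = 600.707057
V = π·3.25² × L = 33.183072 × 600.707057 = 19933.305781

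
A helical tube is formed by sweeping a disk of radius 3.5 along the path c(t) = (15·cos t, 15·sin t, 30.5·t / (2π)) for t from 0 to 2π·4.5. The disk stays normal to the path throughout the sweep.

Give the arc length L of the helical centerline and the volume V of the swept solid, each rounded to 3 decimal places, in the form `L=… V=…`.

2πR = 2π·15 = 94.247780
per-turn = √(94.247780² + 30.5²) = √(8882.6440 + 930.25) = √9812.8940 = 99.060052
L = 4.5 × 99.060052 = 445.770235
V = π·3.5² × L = 38.484510 × 445.770235 = 17155.249082

L=445.770 V=17155.249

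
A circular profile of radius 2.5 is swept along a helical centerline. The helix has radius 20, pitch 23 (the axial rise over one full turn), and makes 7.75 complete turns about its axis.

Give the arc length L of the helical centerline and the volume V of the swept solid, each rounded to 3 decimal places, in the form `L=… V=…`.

L=990.072 V=19440.013

2πR = 2π·20 = 125.663706
per-turn = √(125.663706² + 23²) = √(15791.3670 + 529) = √16320.3670 = 127.751192
L = 7.75 × 127.751192 = 990.071738
V = π·2.5² × L = 19.634954 × 990.071738 = 19440.013107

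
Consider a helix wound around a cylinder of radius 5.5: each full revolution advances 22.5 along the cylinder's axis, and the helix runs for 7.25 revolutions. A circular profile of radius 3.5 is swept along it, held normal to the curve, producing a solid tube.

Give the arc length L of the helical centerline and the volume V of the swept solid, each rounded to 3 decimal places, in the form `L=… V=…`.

2πR = 2π·5.5 = 34.557519
per-turn = √(34.557519² + 22.5²) = √(1194.2221 + 506.25) = √1700.4721 = 41.236781
L = 7.25 × 41.236781 = 298.966664
V = π·3.5² × L = 38.484510 × 298.966664 = 11505.585591

L=298.967 V=11505.586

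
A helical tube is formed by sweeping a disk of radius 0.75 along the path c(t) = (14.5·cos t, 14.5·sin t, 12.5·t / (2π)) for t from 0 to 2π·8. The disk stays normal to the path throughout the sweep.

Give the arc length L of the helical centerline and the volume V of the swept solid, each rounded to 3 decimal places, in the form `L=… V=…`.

L=735.678 V=1300.050

2πR = 2π·14.5 = 91.106187
per-turn = √(91.106187² + 12.5²) = √(8300.3373 + 156.25) = √8456.5873 = 91.959705
L = 8 × 91.959705 = 735.677638
V = π·0.75² × L = 1.767146 × 735.677638 = 1300.049698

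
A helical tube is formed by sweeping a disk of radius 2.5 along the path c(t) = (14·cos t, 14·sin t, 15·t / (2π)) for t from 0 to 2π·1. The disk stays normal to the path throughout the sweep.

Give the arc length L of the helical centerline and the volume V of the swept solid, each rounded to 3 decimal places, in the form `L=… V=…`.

2πR = 2π·14 = 87.964594
per-turn = √(87.964594² + 15²) = √(7737.7699 + 225) = √7962.7699 = 89.234354
L = 1 × 89.234354 = 89.234354
V = π·2.5² × L = 19.634954 × 89.234354 = 1752.112434

L=89.234 V=1752.112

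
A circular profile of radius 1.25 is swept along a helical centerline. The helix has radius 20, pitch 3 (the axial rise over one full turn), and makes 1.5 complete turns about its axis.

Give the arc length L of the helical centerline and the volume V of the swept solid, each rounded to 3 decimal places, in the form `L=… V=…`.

2πR = 2π·20 = 125.663706
per-turn = √(125.663706² + 3²) = √(15791.3670 + 9) = √15800.3670 = 125.699511
L = 1.5 × 125.699511 = 188.549266
V = π·1.25² × L = 4.908739 × 188.549266 = 925.539047

L=188.549 V=925.539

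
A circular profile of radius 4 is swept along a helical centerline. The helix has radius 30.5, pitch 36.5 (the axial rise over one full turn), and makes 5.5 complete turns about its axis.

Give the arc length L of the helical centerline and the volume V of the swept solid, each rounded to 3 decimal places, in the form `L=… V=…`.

2πR = 2π·30.5 = 191.637152
per-turn = √(191.637152² + 36.5²) = √(36724.7980 + 1332.25) = √38057.0480 = 195.082157
L = 5.5 × 195.082157 = 1072.951863
V = π·4² × L = 50.265482 × 1072.951863 = 53932.443070

L=1072.952 V=53932.443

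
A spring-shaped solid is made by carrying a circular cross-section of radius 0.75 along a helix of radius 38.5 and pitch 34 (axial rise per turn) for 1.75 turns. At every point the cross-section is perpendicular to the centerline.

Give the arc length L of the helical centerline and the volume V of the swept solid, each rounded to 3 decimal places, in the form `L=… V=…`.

2πR = 2π·38.5 = 241.902634
per-turn = √(241.902634² + 34²) = √(58516.8845 + 1156) = √59672.8845 = 244.280340
L = 1.75 × 244.280340 = 427.490595
V = π·0.75² × L = 1.767146 × 427.490595 = 755.438238

L=427.491 V=755.438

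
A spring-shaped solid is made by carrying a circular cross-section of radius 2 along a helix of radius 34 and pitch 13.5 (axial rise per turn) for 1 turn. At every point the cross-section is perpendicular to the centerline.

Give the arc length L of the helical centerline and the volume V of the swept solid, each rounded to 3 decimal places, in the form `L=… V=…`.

2πR = 2π·34 = 213.628300
per-turn = √(213.628300² + 13.5²) = √(45637.0508 + 182.25) = √45819.3008 = 214.054434
L = 1 × 214.054434 = 214.054434
V = π·2² × L = 12.566371 × 214.054434 = 2689.887350

L=214.054 V=2689.887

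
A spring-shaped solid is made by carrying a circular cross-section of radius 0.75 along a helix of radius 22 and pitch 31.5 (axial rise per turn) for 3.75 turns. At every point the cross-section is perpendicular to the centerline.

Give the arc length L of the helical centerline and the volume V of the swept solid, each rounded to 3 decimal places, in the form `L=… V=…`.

2πR = 2π·22 = 138.230077
per-turn = √(138.230077² + 31.5²) = √(19107.5541 + 992.25) = √20099.8041 = 141.773778
L = 3.75 × 141.773778 = 531.651667
V = π·0.75² × L = 1.767146 × 531.651667 = 939.506047

L=531.652 V=939.506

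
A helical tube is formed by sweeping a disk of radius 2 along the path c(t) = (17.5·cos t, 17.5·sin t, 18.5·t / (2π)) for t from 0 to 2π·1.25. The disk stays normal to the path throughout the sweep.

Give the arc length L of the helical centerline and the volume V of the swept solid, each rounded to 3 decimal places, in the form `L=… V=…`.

L=139.376 V=1751.457

2πR = 2π·17.5 = 109.955743
per-turn = √(109.955743² + 18.5²) = √(12090.2654 + 342.25) = √12432.5154 = 111.501190
L = 1.25 × 111.501190 = 139.376488
V = π·2² × L = 12.566371 × 139.376488 = 1751.456598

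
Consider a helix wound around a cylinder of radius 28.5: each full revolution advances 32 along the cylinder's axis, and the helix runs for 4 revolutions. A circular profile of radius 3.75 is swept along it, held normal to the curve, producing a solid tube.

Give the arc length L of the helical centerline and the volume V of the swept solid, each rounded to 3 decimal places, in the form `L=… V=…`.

2πR = 2π·28.5 = 179.070781
per-turn = √(179.070781² + 32²) = √(32066.3447 + 1024) = √33090.3447 = 181.907517
L = 4 × 181.907517 = 727.630068
V = π·3.75² × L = 44.178647 × 727.630068 = 32145.711676

L=727.630 V=32145.712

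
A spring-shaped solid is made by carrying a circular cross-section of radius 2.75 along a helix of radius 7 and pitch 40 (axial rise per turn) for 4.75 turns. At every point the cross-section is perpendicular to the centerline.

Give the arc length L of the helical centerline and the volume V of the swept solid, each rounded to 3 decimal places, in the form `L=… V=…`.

L=282.393 V=6709.178

2πR = 2π·7 = 43.982297
per-turn = √(43.982297² + 40²) = √(1934.4425 + 1600) = √3534.4425 = 59.451177
L = 4.75 × 59.451177 = 282.393091
V = π·2.75² × L = 23.758294 × 282.393091 = 6709.178214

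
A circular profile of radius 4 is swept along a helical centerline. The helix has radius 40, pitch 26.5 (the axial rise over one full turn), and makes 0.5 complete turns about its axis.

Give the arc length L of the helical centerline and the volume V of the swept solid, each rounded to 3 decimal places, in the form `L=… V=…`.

2πR = 2π·40 = 251.327412
per-turn = √(251.327412² + 26.5²) = √(63165.4682 + 702.25) = √63867.7182 = 252.720633
L = 0.5 × 252.720633 = 126.360316
V = π·4² × L = 50.265482 × 126.360316 = 6351.562264

L=126.360 V=6351.562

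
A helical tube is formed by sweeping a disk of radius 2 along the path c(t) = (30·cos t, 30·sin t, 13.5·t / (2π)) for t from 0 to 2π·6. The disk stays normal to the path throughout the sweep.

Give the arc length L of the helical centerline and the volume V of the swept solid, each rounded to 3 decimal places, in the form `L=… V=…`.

L=1133.870 V=14248.634

2πR = 2π·30 = 188.495559
per-turn = √(188.495559² + 13.5²) = √(35530.5758 + 182.25) = √35712.8258 = 188.978374
L = 6 × 188.978374 = 1133.870244
V = π·2² × L = 12.566371 × 1133.870244 = 14248.633716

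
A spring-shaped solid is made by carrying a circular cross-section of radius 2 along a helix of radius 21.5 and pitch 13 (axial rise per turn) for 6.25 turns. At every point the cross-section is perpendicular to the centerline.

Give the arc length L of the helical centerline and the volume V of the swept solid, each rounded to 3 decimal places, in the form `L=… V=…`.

2πR = 2π·21.5 = 135.088484
per-turn = √(135.088484² + 13²) = √(18248.8985 + 169) = √18417.8985 = 135.712559
L = 6.25 × 135.712559 = 848.203491
V = π·2² × L = 12.566371 × 848.203491 = 10658.839420

L=848.203 V=10658.839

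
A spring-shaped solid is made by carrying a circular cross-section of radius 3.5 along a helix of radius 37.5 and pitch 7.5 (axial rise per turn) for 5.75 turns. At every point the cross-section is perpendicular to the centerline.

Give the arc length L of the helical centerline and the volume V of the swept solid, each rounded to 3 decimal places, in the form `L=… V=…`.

2πR = 2π·37.5 = 235.619449
per-turn = √(235.619449² + 7.5²) = √(55516.5248 + 56.25) = √55572.7748 = 235.738785
L = 5.75 × 235.738785 = 1355.498014
V = π·3.5² × L = 38.484510 × 1355.498014 = 52165.676875

L=1355.498 V=52165.677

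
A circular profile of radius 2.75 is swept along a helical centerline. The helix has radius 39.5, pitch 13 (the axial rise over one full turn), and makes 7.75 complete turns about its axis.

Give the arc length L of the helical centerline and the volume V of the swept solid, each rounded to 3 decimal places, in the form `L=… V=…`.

L=1926.077 V=45760.303

2πR = 2π·39.5 = 248.185820
per-turn = √(248.185820² + 13²) = √(61596.2011 + 169) = √61765.2011 = 248.526057
L = 7.75 × 248.526057 = 1926.076943
V = π·2.75² × L = 23.758294 × 1926.076943 = 45760.303123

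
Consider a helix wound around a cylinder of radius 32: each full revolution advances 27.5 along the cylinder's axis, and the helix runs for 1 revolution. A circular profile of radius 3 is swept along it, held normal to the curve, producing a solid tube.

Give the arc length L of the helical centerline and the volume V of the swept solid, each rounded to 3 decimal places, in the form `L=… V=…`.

L=202.934 V=5737.820

2πR = 2π·32 = 201.061930
per-turn = √(201.061930² + 27.5²) = √(40425.8996 + 756.25) = √41182.1496 = 202.933855
L = 1 × 202.933855 = 202.933855
V = π·3² × L = 28.274334 × 202.933855 = 5737.819581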